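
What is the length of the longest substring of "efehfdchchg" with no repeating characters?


Input: "efehfdchchg"
Sliding window (track last position of each char):
  Position 0 ('e'): window [0,0] length 1 -- new best
  Position 1 ('f'): window [0,1] length 2 -- new best
  Position 2 ('e'): repeat (last at 0), move window start to 1
  Position 2 ('e'): window [1,2] length 2
  Position 3 ('h'): window [1,3] length 3 -- new best
  Position 4 ('f'): repeat (last at 1), move window start to 2
  Position 4 ('f'): window [2,4] length 3
  Position 5 ('d'): window [2,5] length 4 -- new best
  Position 6 ('c'): window [2,6] length 5 -- new best
  Position 7 ('h'): repeat (last at 3), move window start to 4
  Position 7 ('h'): window [4,7] length 4
  Position 8 ('c'): repeat (last at 6), move window start to 7
  Position 8 ('c'): window [7,8] length 2
  Position 9 ('h'): repeat (last at 7), move window start to 8
  Position 9 ('h'): window [8,9] length 2
  Position 10 ('g'): window [8,10] length 3
Longest substring with no repeats: "ehfdc" with length 5

5


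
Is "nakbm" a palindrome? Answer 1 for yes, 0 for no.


Input: nakbm
Reversed: mbkan
  Compare pos 0 ('n') with pos 4 ('m'): MISMATCH
  Compare pos 1 ('a') with pos 3 ('b'): MISMATCH
Result: not a palindrome

0


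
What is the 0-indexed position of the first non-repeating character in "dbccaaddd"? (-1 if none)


Input: dbccaaddd
Character frequencies:
  'a': 2
  'b': 1
  'c': 2
  'd': 4
Scanning left to right for freq == 1:
  Position 0 ('d'): freq=4, skip
  Position 1 ('b'): unique! => answer = 1

1


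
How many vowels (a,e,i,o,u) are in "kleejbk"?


Input: kleejbk
Checking each character:
  'k' at position 0: consonant
  'l' at position 1: consonant
  'e' at position 2: vowel (running total: 1)
  'e' at position 3: vowel (running total: 2)
  'j' at position 4: consonant
  'b' at position 5: consonant
  'k' at position 6: consonant
Total vowels: 2

2


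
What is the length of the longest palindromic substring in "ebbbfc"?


Input: "ebbbfc"
Checking substrings for palindromes:
  [1:4] "bbb" (len 3) => palindrome
  [1:3] "bb" (len 2) => palindrome
  [2:4] "bb" (len 2) => palindrome
Longest palindromic substring: "bbb" with length 3

3


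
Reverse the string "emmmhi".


Input: emmmhi
Reading characters right to left:
  Position 5: 'i'
  Position 4: 'h'
  Position 3: 'm'
  Position 2: 'm'
  Position 1: 'm'
  Position 0: 'e'
Reversed: ihmmme

ihmmme


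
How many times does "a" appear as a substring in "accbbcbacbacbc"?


Searching for "a" in "accbbcbacbacbc"
Scanning each position:
  Position 0: "a" => MATCH
  Position 1: "c" => no
  Position 2: "c" => no
  Position 3: "b" => no
  Position 4: "b" => no
  Position 5: "c" => no
  Position 6: "b" => no
  Position 7: "a" => MATCH
  Position 8: "c" => no
  Position 9: "b" => no
  Position 10: "a" => MATCH
  Position 11: "c" => no
  Position 12: "b" => no
  Position 13: "c" => no
Total occurrences: 3

3


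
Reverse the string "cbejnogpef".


Input: cbejnogpef
Reading characters right to left:
  Position 9: 'f'
  Position 8: 'e'
  Position 7: 'p'
  Position 6: 'g'
  Position 5: 'o'
  Position 4: 'n'
  Position 3: 'j'
  Position 2: 'e'
  Position 1: 'b'
  Position 0: 'c'
Reversed: fepgonjebc

fepgonjebc


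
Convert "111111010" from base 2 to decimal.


Input: "111111010" in base 2
Positional expansion:
  Digit '1' (value 1) x 2^8 = 256
  Digit '1' (value 1) x 2^7 = 128
  Digit '1' (value 1) x 2^6 = 64
  Digit '1' (value 1) x 2^5 = 32
  Digit '1' (value 1) x 2^4 = 16
  Digit '1' (value 1) x 2^3 = 8
  Digit '0' (value 0) x 2^2 = 0
  Digit '1' (value 1) x 2^1 = 2
  Digit '0' (value 0) x 2^0 = 0
Sum = 506

506


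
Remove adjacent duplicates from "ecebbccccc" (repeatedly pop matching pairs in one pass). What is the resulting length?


Input: ecebbccccc
Stack-based adjacent duplicate removal:
  Read 'e': push. Stack: e
  Read 'c': push. Stack: ec
  Read 'e': push. Stack: ece
  Read 'b': push. Stack: eceb
  Read 'b': matches stack top 'b' => pop. Stack: ece
  Read 'c': push. Stack: ecec
  Read 'c': matches stack top 'c' => pop. Stack: ece
  Read 'c': push. Stack: ecec
  Read 'c': matches stack top 'c' => pop. Stack: ece
  Read 'c': push. Stack: ecec
Final stack: "ecec" (length 4)

4


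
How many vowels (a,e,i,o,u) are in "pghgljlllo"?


Input: pghgljlllo
Checking each character:
  'p' at position 0: consonant
  'g' at position 1: consonant
  'h' at position 2: consonant
  'g' at position 3: consonant
  'l' at position 4: consonant
  'j' at position 5: consonant
  'l' at position 6: consonant
  'l' at position 7: consonant
  'l' at position 8: consonant
  'o' at position 9: vowel (running total: 1)
Total vowels: 1

1


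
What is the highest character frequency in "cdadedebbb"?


Input: cdadedebbb
Character counts:
  'a': 1
  'b': 3
  'c': 1
  'd': 3
  'e': 2
Maximum frequency: 3

3


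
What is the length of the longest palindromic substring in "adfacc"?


Input: "adfacc"
Checking substrings for palindromes:
  [4:6] "cc" (len 2) => palindrome
Longest palindromic substring: "cc" with length 2

2


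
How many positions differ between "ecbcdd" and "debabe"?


Comparing "ecbcdd" and "debabe" position by position:
  Position 0: 'e' vs 'd' => DIFFER
  Position 1: 'c' vs 'e' => DIFFER
  Position 2: 'b' vs 'b' => same
  Position 3: 'c' vs 'a' => DIFFER
  Position 4: 'd' vs 'b' => DIFFER
  Position 5: 'd' vs 'e' => DIFFER
Positions that differ: 5

5


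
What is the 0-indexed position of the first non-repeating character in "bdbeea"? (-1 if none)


Input: bdbeea
Character frequencies:
  'a': 1
  'b': 2
  'd': 1
  'e': 2
Scanning left to right for freq == 1:
  Position 0 ('b'): freq=2, skip
  Position 1 ('d'): unique! => answer = 1

1


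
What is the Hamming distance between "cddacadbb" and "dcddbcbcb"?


Comparing "cddacadbb" and "dcddbcbcb" position by position:
  Position 0: 'c' vs 'd' => differ
  Position 1: 'd' vs 'c' => differ
  Position 2: 'd' vs 'd' => same
  Position 3: 'a' vs 'd' => differ
  Position 4: 'c' vs 'b' => differ
  Position 5: 'a' vs 'c' => differ
  Position 6: 'd' vs 'b' => differ
  Position 7: 'b' vs 'c' => differ
  Position 8: 'b' vs 'b' => same
Total differences (Hamming distance): 7

7


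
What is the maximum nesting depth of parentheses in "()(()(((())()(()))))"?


Input: "()(()(((())()(()))))"
Tracking depth:
  Position 0 '(': depth becomes 1
  Position 1 ')': depth becomes 0
  Position 2 '(': depth becomes 1
  Position 3 '(': depth becomes 2
  Position 4 ')': depth becomes 1
  Position 5 '(': depth becomes 2
  Position 6 '(': depth becomes 3
  Position 7 '(': depth becomes 4
  Position 8 '(': depth becomes 5
  Position 9 ')': depth becomes 4
  Position 10 ')': depth becomes 3
  Position 11 '(': depth becomes 4
  Position 12 ')': depth becomes 3
  Position 13 '(': depth becomes 4
  Position 14 '(': depth becomes 5
  Position 15 ')': depth becomes 4
  Position 16 ')': depth becomes 3
  Position 17 ')': depth becomes 2
  Position 18 ')': depth becomes 1
  Position 19 ')': depth becomes 0
Maximum depth reached: 5

5


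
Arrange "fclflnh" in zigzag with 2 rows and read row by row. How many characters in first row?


Zigzag "fclflnh" into 2 rows:
Placing characters:
  'f' => row 0
  'c' => row 1
  'l' => row 0
  'f' => row 1
  'l' => row 0
  'n' => row 1
  'h' => row 0
Rows:
  Row 0: "fllh"
  Row 1: "cfn"
First row length: 4

4


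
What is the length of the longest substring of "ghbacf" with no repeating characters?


Input: "ghbacf"
Sliding window (track last position of each char):
  Position 0 ('g'): window [0,0] length 1 -- new best
  Position 1 ('h'): window [0,1] length 2 -- new best
  Position 2 ('b'): window [0,2] length 3 -- new best
  Position 3 ('a'): window [0,3] length 4 -- new best
  Position 4 ('c'): window [0,4] length 5 -- new best
  Position 5 ('f'): window [0,5] length 6 -- new best
Longest substring with no repeats: "ghbacf" with length 6

6


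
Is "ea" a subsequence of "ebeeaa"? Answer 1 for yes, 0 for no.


Check if "ea" is a subsequence of "ebeeaa"
Greedy scan:
  Position 0 ('e'): matches sub[0] = 'e'
  Position 1 ('b'): no match needed
  Position 2 ('e'): no match needed
  Position 3 ('e'): no match needed
  Position 4 ('a'): matches sub[1] = 'a'
  Position 5 ('a'): no match needed
All 2 characters matched => is a subsequence

1


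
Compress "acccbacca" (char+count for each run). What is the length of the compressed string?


Input: acccbacca
Runs:
  'a' x 1 => "a1"
  'c' x 3 => "c3"
  'b' x 1 => "b1"
  'a' x 1 => "a1"
  'c' x 2 => "c2"
  'a' x 1 => "a1"
Compressed: "a1c3b1a1c2a1"
Compressed length: 12

12


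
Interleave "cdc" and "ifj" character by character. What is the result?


Interleaving "cdc" and "ifj":
  Position 0: 'c' from first, 'i' from second => "ci"
  Position 1: 'd' from first, 'f' from second => "df"
  Position 2: 'c' from first, 'j' from second => "cj"
Result: cidfcj

cidfcj


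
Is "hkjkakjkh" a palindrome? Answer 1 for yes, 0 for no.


Input: hkjkakjkh
Reversed: hkjkakjkh
  Compare pos 0 ('h') with pos 8 ('h'): match
  Compare pos 1 ('k') with pos 7 ('k'): match
  Compare pos 2 ('j') with pos 6 ('j'): match
  Compare pos 3 ('k') with pos 5 ('k'): match
Result: palindrome

1


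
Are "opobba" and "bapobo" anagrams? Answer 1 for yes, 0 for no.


Strings: "opobba", "bapobo"
Sorted first:  abboop
Sorted second: abboop
Sorted forms match => anagrams

1


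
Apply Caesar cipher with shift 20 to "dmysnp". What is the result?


Caesar cipher: shift "dmysnp" by 20
  'd' (pos 3) + 20 = pos 23 = 'x'
  'm' (pos 12) + 20 = pos 6 = 'g'
  'y' (pos 24) + 20 = pos 18 = 's'
  's' (pos 18) + 20 = pos 12 = 'm'
  'n' (pos 13) + 20 = pos 7 = 'h'
  'p' (pos 15) + 20 = pos 9 = 'j'
Result: xgsmhj

xgsmhj


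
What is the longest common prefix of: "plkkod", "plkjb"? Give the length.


Words: plkkod, plkjb
  Position 0: all 'p' => match
  Position 1: all 'l' => match
  Position 2: all 'k' => match
  Position 3: ('k', 'j') => mismatch, stop
LCP = "plk" (length 3)

3


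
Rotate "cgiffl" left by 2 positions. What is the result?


Input: "cgiffl", rotate left by 2
First 2 characters: "cg"
Remaining characters: "iffl"
Concatenate remaining + first: "iffl" + "cg" = "ifflcg"

ifflcg


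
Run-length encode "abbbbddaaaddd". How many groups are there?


Input: abbbbddaaaddd
Scanning for consecutive runs:
  Group 1: 'a' x 1 (positions 0-0)
  Group 2: 'b' x 4 (positions 1-4)
  Group 3: 'd' x 2 (positions 5-6)
  Group 4: 'a' x 3 (positions 7-9)
  Group 5: 'd' x 3 (positions 10-12)
Total groups: 5

5


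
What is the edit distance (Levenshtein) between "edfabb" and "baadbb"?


Computing edit distance: "edfabb" -> "baadbb"
DP table:
           b    a    a    d    b    b
      0    1    2    3    4    5    6
  e   1    1    2    3    4    5    6
  d   2    2    2    3    3    4    5
  f   3    3    3    3    4    4    5
  a   4    4    3    3    4    5    5
  b   5    4    4    4    4    4    5
  b   6    5    5    5    5    4    4
Edit distance = dp[6][6] = 4

4


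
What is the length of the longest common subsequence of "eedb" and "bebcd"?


LCS of "eedb" and "bebcd"
DP table:
           b    e    b    c    d
      0    0    0    0    0    0
  e   0    0    1    1    1    1
  e   0    0    1    1    1    1
  d   0    0    1    1    1    2
  b   0    1    1    2    2    2
LCS length = dp[4][5] = 2

2


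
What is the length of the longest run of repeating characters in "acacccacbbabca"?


Input: "acacccacbbabca"
Scanning for longest run:
  Position 1 ('c'): new char, reset run to 1
  Position 2 ('a'): new char, reset run to 1
  Position 3 ('c'): new char, reset run to 1
  Position 4 ('c'): continues run of 'c', length=2
  Position 5 ('c'): continues run of 'c', length=3
  Position 6 ('a'): new char, reset run to 1
  Position 7 ('c'): new char, reset run to 1
  Position 8 ('b'): new char, reset run to 1
  Position 9 ('b'): continues run of 'b', length=2
  Position 10 ('a'): new char, reset run to 1
  Position 11 ('b'): new char, reset run to 1
  Position 12 ('c'): new char, reset run to 1
  Position 13 ('a'): new char, reset run to 1
Longest run: 'c' with length 3

3


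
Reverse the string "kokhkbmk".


Input: kokhkbmk
Reading characters right to left:
  Position 7: 'k'
  Position 6: 'm'
  Position 5: 'b'
  Position 4: 'k'
  Position 3: 'h'
  Position 2: 'k'
  Position 1: 'o'
  Position 0: 'k'
Reversed: kmbkhkok

kmbkhkok


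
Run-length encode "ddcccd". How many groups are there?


Input: ddcccd
Scanning for consecutive runs:
  Group 1: 'd' x 2 (positions 0-1)
  Group 2: 'c' x 3 (positions 2-4)
  Group 3: 'd' x 1 (positions 5-5)
Total groups: 3

3


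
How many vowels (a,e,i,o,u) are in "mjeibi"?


Input: mjeibi
Checking each character:
  'm' at position 0: consonant
  'j' at position 1: consonant
  'e' at position 2: vowel (running total: 1)
  'i' at position 3: vowel (running total: 2)
  'b' at position 4: consonant
  'i' at position 5: vowel (running total: 3)
Total vowels: 3

3


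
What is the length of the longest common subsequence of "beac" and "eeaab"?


LCS of "beac" and "eeaab"
DP table:
           e    e    a    a    b
      0    0    0    0    0    0
  b   0    0    0    0    0    1
  e   0    1    1    1    1    1
  a   0    1    1    2    2    2
  c   0    1    1    2    2    2
LCS length = dp[4][5] = 2

2


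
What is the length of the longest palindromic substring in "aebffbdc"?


Input: "aebffbdc"
Checking substrings for palindromes:
  [2:6] "bffb" (len 4) => palindrome
  [3:5] "ff" (len 2) => palindrome
Longest palindromic substring: "bffb" with length 4

4


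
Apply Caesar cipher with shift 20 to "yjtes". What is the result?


Caesar cipher: shift "yjtes" by 20
  'y' (pos 24) + 20 = pos 18 = 's'
  'j' (pos 9) + 20 = pos 3 = 'd'
  't' (pos 19) + 20 = pos 13 = 'n'
  'e' (pos 4) + 20 = pos 24 = 'y'
  's' (pos 18) + 20 = pos 12 = 'm'
Result: sdnym

sdnym


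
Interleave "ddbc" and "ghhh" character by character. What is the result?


Interleaving "ddbc" and "ghhh":
  Position 0: 'd' from first, 'g' from second => "dg"
  Position 1: 'd' from first, 'h' from second => "dh"
  Position 2: 'b' from first, 'h' from second => "bh"
  Position 3: 'c' from first, 'h' from second => "ch"
Result: dgdhbhch

dgdhbhch


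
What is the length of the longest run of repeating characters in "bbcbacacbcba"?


Input: "bbcbacacbcba"
Scanning for longest run:
  Position 1 ('b'): continues run of 'b', length=2
  Position 2 ('c'): new char, reset run to 1
  Position 3 ('b'): new char, reset run to 1
  Position 4 ('a'): new char, reset run to 1
  Position 5 ('c'): new char, reset run to 1
  Position 6 ('a'): new char, reset run to 1
  Position 7 ('c'): new char, reset run to 1
  Position 8 ('b'): new char, reset run to 1
  Position 9 ('c'): new char, reset run to 1
  Position 10 ('b'): new char, reset run to 1
  Position 11 ('a'): new char, reset run to 1
Longest run: 'b' with length 2

2


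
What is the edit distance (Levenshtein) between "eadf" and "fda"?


Computing edit distance: "eadf" -> "fda"
DP table:
           f    d    a
      0    1    2    3
  e   1    1    2    3
  a   2    2    2    2
  d   3    3    2    3
  f   4    3    3    3
Edit distance = dp[4][3] = 3

3


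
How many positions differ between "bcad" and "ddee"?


Comparing "bcad" and "ddee" position by position:
  Position 0: 'b' vs 'd' => DIFFER
  Position 1: 'c' vs 'd' => DIFFER
  Position 2: 'a' vs 'e' => DIFFER
  Position 3: 'd' vs 'e' => DIFFER
Positions that differ: 4

4


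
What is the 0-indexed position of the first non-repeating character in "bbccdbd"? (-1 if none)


Input: bbccdbd
Character frequencies:
  'b': 3
  'c': 2
  'd': 2
Scanning left to right for freq == 1:
  Position 0 ('b'): freq=3, skip
  Position 1 ('b'): freq=3, skip
  Position 2 ('c'): freq=2, skip
  Position 3 ('c'): freq=2, skip
  Position 4 ('d'): freq=2, skip
  Position 5 ('b'): freq=3, skip
  Position 6 ('d'): freq=2, skip
  No unique character found => answer = -1

-1


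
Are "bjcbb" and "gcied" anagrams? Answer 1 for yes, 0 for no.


Strings: "bjcbb", "gcied"
Sorted first:  bbbcj
Sorted second: cdegi
Differ at position 0: 'b' vs 'c' => not anagrams

0


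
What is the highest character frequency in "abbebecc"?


Input: abbebecc
Character counts:
  'a': 1
  'b': 3
  'c': 2
  'e': 2
Maximum frequency: 3

3


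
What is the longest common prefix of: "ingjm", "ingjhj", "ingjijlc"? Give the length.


Words: ingjm, ingjhj, ingjijlc
  Position 0: all 'i' => match
  Position 1: all 'n' => match
  Position 2: all 'g' => match
  Position 3: all 'j' => match
  Position 4: ('m', 'h', 'i') => mismatch, stop
LCP = "ingj" (length 4)

4


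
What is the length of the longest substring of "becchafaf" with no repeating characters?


Input: "becchafaf"
Sliding window (track last position of each char):
  Position 0 ('b'): window [0,0] length 1 -- new best
  Position 1 ('e'): window [0,1] length 2 -- new best
  Position 2 ('c'): window [0,2] length 3 -- new best
  Position 3 ('c'): repeat (last at 2), move window start to 3
  Position 3 ('c'): window [3,3] length 1
  Position 4 ('h'): window [3,4] length 2
  Position 5 ('a'): window [3,5] length 3
  Position 6 ('f'): window [3,6] length 4 -- new best
  Position 7 ('a'): repeat (last at 5), move window start to 6
  Position 7 ('a'): window [6,7] length 2
  Position 8 ('f'): repeat (last at 6), move window start to 7
  Position 8 ('f'): window [7,8] length 2
Longest substring with no repeats: "chaf" with length 4

4


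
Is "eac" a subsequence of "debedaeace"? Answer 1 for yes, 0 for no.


Check if "eac" is a subsequence of "debedaeace"
Greedy scan:
  Position 0 ('d'): no match needed
  Position 1 ('e'): matches sub[0] = 'e'
  Position 2 ('b'): no match needed
  Position 3 ('e'): no match needed
  Position 4 ('d'): no match needed
  Position 5 ('a'): matches sub[1] = 'a'
  Position 6 ('e'): no match needed
  Position 7 ('a'): no match needed
  Position 8 ('c'): matches sub[2] = 'c'
  Position 9 ('e'): no match needed
All 3 characters matched => is a subsequence

1


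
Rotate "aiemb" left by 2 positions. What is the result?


Input: "aiemb", rotate left by 2
First 2 characters: "ai"
Remaining characters: "emb"
Concatenate remaining + first: "emb" + "ai" = "embai"

embai


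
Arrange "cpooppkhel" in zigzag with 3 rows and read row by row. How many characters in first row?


Zigzag "cpooppkhel" into 3 rows:
Placing characters:
  'c' => row 0
  'p' => row 1
  'o' => row 2
  'o' => row 1
  'p' => row 0
  'p' => row 1
  'k' => row 2
  'h' => row 1
  'e' => row 0
  'l' => row 1
Rows:
  Row 0: "cpe"
  Row 1: "pophl"
  Row 2: "ok"
First row length: 3

3


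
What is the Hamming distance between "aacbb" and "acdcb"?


Comparing "aacbb" and "acdcb" position by position:
  Position 0: 'a' vs 'a' => same
  Position 1: 'a' vs 'c' => differ
  Position 2: 'c' vs 'd' => differ
  Position 3: 'b' vs 'c' => differ
  Position 4: 'b' vs 'b' => same
Total differences (Hamming distance): 3

3


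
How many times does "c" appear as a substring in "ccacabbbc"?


Searching for "c" in "ccacabbbc"
Scanning each position:
  Position 0: "c" => MATCH
  Position 1: "c" => MATCH
  Position 2: "a" => no
  Position 3: "c" => MATCH
  Position 4: "a" => no
  Position 5: "b" => no
  Position 6: "b" => no
  Position 7: "b" => no
  Position 8: "c" => MATCH
Total occurrences: 4

4


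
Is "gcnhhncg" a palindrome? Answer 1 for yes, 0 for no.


Input: gcnhhncg
Reversed: gcnhhncg
  Compare pos 0 ('g') with pos 7 ('g'): match
  Compare pos 1 ('c') with pos 6 ('c'): match
  Compare pos 2 ('n') with pos 5 ('n'): match
  Compare pos 3 ('h') with pos 4 ('h'): match
Result: palindrome

1


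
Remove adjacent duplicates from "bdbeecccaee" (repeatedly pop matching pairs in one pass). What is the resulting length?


Input: bdbeecccaee
Stack-based adjacent duplicate removal:
  Read 'b': push. Stack: b
  Read 'd': push. Stack: bd
  Read 'b': push. Stack: bdb
  Read 'e': push. Stack: bdbe
  Read 'e': matches stack top 'e' => pop. Stack: bdb
  Read 'c': push. Stack: bdbc
  Read 'c': matches stack top 'c' => pop. Stack: bdb
  Read 'c': push. Stack: bdbc
  Read 'a': push. Stack: bdbca
  Read 'e': push. Stack: bdbcae
  Read 'e': matches stack top 'e' => pop. Stack: bdbca
Final stack: "bdbca" (length 5)

5


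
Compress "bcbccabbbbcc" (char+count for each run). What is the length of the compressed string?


Input: bcbccabbbbcc
Runs:
  'b' x 1 => "b1"
  'c' x 1 => "c1"
  'b' x 1 => "b1"
  'c' x 2 => "c2"
  'a' x 1 => "a1"
  'b' x 4 => "b4"
  'c' x 2 => "c2"
Compressed: "b1c1b1c2a1b4c2"
Compressed length: 14

14


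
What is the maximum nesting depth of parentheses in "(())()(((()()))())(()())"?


Input: "(())()(((()()))())(()())"
Tracking depth:
  Position 0 '(': depth becomes 1
  Position 1 '(': depth becomes 2
  Position 2 ')': depth becomes 1
  Position 3 ')': depth becomes 0
  Position 4 '(': depth becomes 1
  Position 5 ')': depth becomes 0
  Position 6 '(': depth becomes 1
  Position 7 '(': depth becomes 2
  Position 8 '(': depth becomes 3
  Position 9 '(': depth becomes 4
  Position 10 ')': depth becomes 3
  Position 11 '(': depth becomes 4
  Position 12 ')': depth becomes 3
  Position 13 ')': depth becomes 2
  Position 14 ')': depth becomes 1
  Position 15 '(': depth becomes 2
  Position 16 ')': depth becomes 1
  Position 17 ')': depth becomes 0
  Position 18 '(': depth becomes 1
  Position 19 '(': depth becomes 2
  Position 20 ')': depth becomes 1
  Position 21 '(': depth becomes 2
  Position 22 ')': depth becomes 1
  Position 23 ')': depth becomes 0
Maximum depth reached: 4

4


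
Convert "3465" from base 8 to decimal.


Input: "3465" in base 8
Positional expansion:
  Digit '3' (value 3) x 8^3 = 1536
  Digit '4' (value 4) x 8^2 = 256
  Digit '6' (value 6) x 8^1 = 48
  Digit '5' (value 5) x 8^0 = 5
Sum = 1845

1845


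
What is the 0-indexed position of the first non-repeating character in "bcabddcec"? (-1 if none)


Input: bcabddcec
Character frequencies:
  'a': 1
  'b': 2
  'c': 3
  'd': 2
  'e': 1
Scanning left to right for freq == 1:
  Position 0 ('b'): freq=2, skip
  Position 1 ('c'): freq=3, skip
  Position 2 ('a'): unique! => answer = 2

2


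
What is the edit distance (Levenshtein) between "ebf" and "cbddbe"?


Computing edit distance: "ebf" -> "cbddbe"
DP table:
           c    b    d    d    b    e
      0    1    2    3    4    5    6
  e   1    1    2    3    4    5    5
  b   2    2    1    2    3    4    5
  f   3    3    2    2    3    4    5
Edit distance = dp[3][6] = 5

5


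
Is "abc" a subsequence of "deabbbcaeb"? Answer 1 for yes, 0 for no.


Check if "abc" is a subsequence of "deabbbcaeb"
Greedy scan:
  Position 0 ('d'): no match needed
  Position 1 ('e'): no match needed
  Position 2 ('a'): matches sub[0] = 'a'
  Position 3 ('b'): matches sub[1] = 'b'
  Position 4 ('b'): no match needed
  Position 5 ('b'): no match needed
  Position 6 ('c'): matches sub[2] = 'c'
  Position 7 ('a'): no match needed
  Position 8 ('e'): no match needed
  Position 9 ('b'): no match needed
All 3 characters matched => is a subsequence

1


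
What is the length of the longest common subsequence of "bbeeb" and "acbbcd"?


LCS of "bbeeb" and "acbbcd"
DP table:
           a    c    b    b    c    d
      0    0    0    0    0    0    0
  b   0    0    0    1    1    1    1
  b   0    0    0    1    2    2    2
  e   0    0    0    1    2    2    2
  e   0    0    0    1    2    2    2
  b   0    0    0    1    2    2    2
LCS length = dp[5][6] = 2

2


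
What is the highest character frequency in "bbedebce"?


Input: bbedebce
Character counts:
  'b': 3
  'c': 1
  'd': 1
  'e': 3
Maximum frequency: 3

3


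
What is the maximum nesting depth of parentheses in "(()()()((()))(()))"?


Input: "(()()()((()))(()))"
Tracking depth:
  Position 0 '(': depth becomes 1
  Position 1 '(': depth becomes 2
  Position 2 ')': depth becomes 1
  Position 3 '(': depth becomes 2
  Position 4 ')': depth becomes 1
  Position 5 '(': depth becomes 2
  Position 6 ')': depth becomes 1
  Position 7 '(': depth becomes 2
  Position 8 '(': depth becomes 3
  Position 9 '(': depth becomes 4
  Position 10 ')': depth becomes 3
  Position 11 ')': depth becomes 2
  Position 12 ')': depth becomes 1
  Position 13 '(': depth becomes 2
  Position 14 '(': depth becomes 3
  Position 15 ')': depth becomes 2
  Position 16 ')': depth becomes 1
  Position 17 ')': depth becomes 0
Maximum depth reached: 4

4


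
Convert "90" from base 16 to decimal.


Input: "90" in base 16
Positional expansion:
  Digit '9' (value 9) x 16^1 = 144
  Digit '0' (value 0) x 16^0 = 0
Sum = 144

144


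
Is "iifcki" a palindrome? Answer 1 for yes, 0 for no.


Input: iifcki
Reversed: ikcfii
  Compare pos 0 ('i') with pos 5 ('i'): match
  Compare pos 1 ('i') with pos 4 ('k'): MISMATCH
  Compare pos 2 ('f') with pos 3 ('c'): MISMATCH
Result: not a palindrome

0


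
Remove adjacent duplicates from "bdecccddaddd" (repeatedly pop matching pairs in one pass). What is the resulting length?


Input: bdecccddaddd
Stack-based adjacent duplicate removal:
  Read 'b': push. Stack: b
  Read 'd': push. Stack: bd
  Read 'e': push. Stack: bde
  Read 'c': push. Stack: bdec
  Read 'c': matches stack top 'c' => pop. Stack: bde
  Read 'c': push. Stack: bdec
  Read 'd': push. Stack: bdecd
  Read 'd': matches stack top 'd' => pop. Stack: bdec
  Read 'a': push. Stack: bdeca
  Read 'd': push. Stack: bdecad
  Read 'd': matches stack top 'd' => pop. Stack: bdeca
  Read 'd': push. Stack: bdecad
Final stack: "bdecad" (length 6)

6


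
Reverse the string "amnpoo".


Input: amnpoo
Reading characters right to left:
  Position 5: 'o'
  Position 4: 'o'
  Position 3: 'p'
  Position 2: 'n'
  Position 1: 'm'
  Position 0: 'a'
Reversed: oopnma

oopnma


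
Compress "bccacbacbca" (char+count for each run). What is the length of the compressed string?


Input: bccacbacbca
Runs:
  'b' x 1 => "b1"
  'c' x 2 => "c2"
  'a' x 1 => "a1"
  'c' x 1 => "c1"
  'b' x 1 => "b1"
  'a' x 1 => "a1"
  'c' x 1 => "c1"
  'b' x 1 => "b1"
  'c' x 1 => "c1"
  'a' x 1 => "a1"
Compressed: "b1c2a1c1b1a1c1b1c1a1"
Compressed length: 20

20


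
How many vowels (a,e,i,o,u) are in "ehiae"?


Input: ehiae
Checking each character:
  'e' at position 0: vowel (running total: 1)
  'h' at position 1: consonant
  'i' at position 2: vowel (running total: 2)
  'a' at position 3: vowel (running total: 3)
  'e' at position 4: vowel (running total: 4)
Total vowels: 4

4


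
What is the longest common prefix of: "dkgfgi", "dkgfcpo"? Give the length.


Words: dkgfgi, dkgfcpo
  Position 0: all 'd' => match
  Position 1: all 'k' => match
  Position 2: all 'g' => match
  Position 3: all 'f' => match
  Position 4: ('g', 'c') => mismatch, stop
LCP = "dkgf" (length 4)

4


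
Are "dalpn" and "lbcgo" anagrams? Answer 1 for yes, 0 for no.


Strings: "dalpn", "lbcgo"
Sorted first:  adlnp
Sorted second: bcglo
Differ at position 0: 'a' vs 'b' => not anagrams

0


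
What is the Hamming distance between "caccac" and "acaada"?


Comparing "caccac" and "acaada" position by position:
  Position 0: 'c' vs 'a' => differ
  Position 1: 'a' vs 'c' => differ
  Position 2: 'c' vs 'a' => differ
  Position 3: 'c' vs 'a' => differ
  Position 4: 'a' vs 'd' => differ
  Position 5: 'c' vs 'a' => differ
Total differences (Hamming distance): 6

6


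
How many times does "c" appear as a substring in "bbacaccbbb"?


Searching for "c" in "bbacaccbbb"
Scanning each position:
  Position 0: "b" => no
  Position 1: "b" => no
  Position 2: "a" => no
  Position 3: "c" => MATCH
  Position 4: "a" => no
  Position 5: "c" => MATCH
  Position 6: "c" => MATCH
  Position 7: "b" => no
  Position 8: "b" => no
  Position 9: "b" => no
Total occurrences: 3

3


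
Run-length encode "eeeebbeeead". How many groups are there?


Input: eeeebbeeead
Scanning for consecutive runs:
  Group 1: 'e' x 4 (positions 0-3)
  Group 2: 'b' x 2 (positions 4-5)
  Group 3: 'e' x 3 (positions 6-8)
  Group 4: 'a' x 1 (positions 9-9)
  Group 5: 'd' x 1 (positions 10-10)
Total groups: 5

5


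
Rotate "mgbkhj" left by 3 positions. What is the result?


Input: "mgbkhj", rotate left by 3
First 3 characters: "mgb"
Remaining characters: "khj"
Concatenate remaining + first: "khj" + "mgb" = "khjmgb"

khjmgb


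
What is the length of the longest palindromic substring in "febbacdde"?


Input: "febbacdde"
Checking substrings for palindromes:
  [2:4] "bb" (len 2) => palindrome
  [6:8] "dd" (len 2) => palindrome
Longest palindromic substring: "bb" with length 2

2


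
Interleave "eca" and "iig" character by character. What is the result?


Interleaving "eca" and "iig":
  Position 0: 'e' from first, 'i' from second => "ei"
  Position 1: 'c' from first, 'i' from second => "ci"
  Position 2: 'a' from first, 'g' from second => "ag"
Result: eiciag

eiciag


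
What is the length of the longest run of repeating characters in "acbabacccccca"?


Input: "acbabacccccca"
Scanning for longest run:
  Position 1 ('c'): new char, reset run to 1
  Position 2 ('b'): new char, reset run to 1
  Position 3 ('a'): new char, reset run to 1
  Position 4 ('b'): new char, reset run to 1
  Position 5 ('a'): new char, reset run to 1
  Position 6 ('c'): new char, reset run to 1
  Position 7 ('c'): continues run of 'c', length=2
  Position 8 ('c'): continues run of 'c', length=3
  Position 9 ('c'): continues run of 'c', length=4
  Position 10 ('c'): continues run of 'c', length=5
  Position 11 ('c'): continues run of 'c', length=6
  Position 12 ('a'): new char, reset run to 1
Longest run: 'c' with length 6

6


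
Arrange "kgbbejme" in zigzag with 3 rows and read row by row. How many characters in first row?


Zigzag "kgbbejme" into 3 rows:
Placing characters:
  'k' => row 0
  'g' => row 1
  'b' => row 2
  'b' => row 1
  'e' => row 0
  'j' => row 1
  'm' => row 2
  'e' => row 1
Rows:
  Row 0: "ke"
  Row 1: "gbje"
  Row 2: "bm"
First row length: 2

2


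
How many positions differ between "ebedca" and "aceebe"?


Comparing "ebedca" and "aceebe" position by position:
  Position 0: 'e' vs 'a' => DIFFER
  Position 1: 'b' vs 'c' => DIFFER
  Position 2: 'e' vs 'e' => same
  Position 3: 'd' vs 'e' => DIFFER
  Position 4: 'c' vs 'b' => DIFFER
  Position 5: 'a' vs 'e' => DIFFER
Positions that differ: 5

5


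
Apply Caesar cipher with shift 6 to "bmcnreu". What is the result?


Caesar cipher: shift "bmcnreu" by 6
  'b' (pos 1) + 6 = pos 7 = 'h'
  'm' (pos 12) + 6 = pos 18 = 's'
  'c' (pos 2) + 6 = pos 8 = 'i'
  'n' (pos 13) + 6 = pos 19 = 't'
  'r' (pos 17) + 6 = pos 23 = 'x'
  'e' (pos 4) + 6 = pos 10 = 'k'
  'u' (pos 20) + 6 = pos 0 = 'a'
Result: hsitxka

hsitxka


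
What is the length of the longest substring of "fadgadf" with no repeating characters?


Input: "fadgadf"
Sliding window (track last position of each char):
  Position 0 ('f'): window [0,0] length 1 -- new best
  Position 1 ('a'): window [0,1] length 2 -- new best
  Position 2 ('d'): window [0,2] length 3 -- new best
  Position 3 ('g'): window [0,3] length 4 -- new best
  Position 4 ('a'): repeat (last at 1), move window start to 2
  Position 4 ('a'): window [2,4] length 3
  Position 5 ('d'): repeat (last at 2), move window start to 3
  Position 5 ('d'): window [3,5] length 3
  Position 6 ('f'): window [3,6] length 4
Longest substring with no repeats: "fadg" with length 4

4


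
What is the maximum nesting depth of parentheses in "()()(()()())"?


Input: "()()(()()())"
Tracking depth:
  Position 0 '(': depth becomes 1
  Position 1 ')': depth becomes 0
  Position 2 '(': depth becomes 1
  Position 3 ')': depth becomes 0
  Position 4 '(': depth becomes 1
  Position 5 '(': depth becomes 2
  Position 6 ')': depth becomes 1
  Position 7 '(': depth becomes 2
  Position 8 ')': depth becomes 1
  Position 9 '(': depth becomes 2
  Position 10 ')': depth becomes 1
  Position 11 ')': depth becomes 0
Maximum depth reached: 2

2


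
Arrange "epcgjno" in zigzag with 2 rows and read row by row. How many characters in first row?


Zigzag "epcgjno" into 2 rows:
Placing characters:
  'e' => row 0
  'p' => row 1
  'c' => row 0
  'g' => row 1
  'j' => row 0
  'n' => row 1
  'o' => row 0
Rows:
  Row 0: "ecjo"
  Row 1: "pgn"
First row length: 4

4


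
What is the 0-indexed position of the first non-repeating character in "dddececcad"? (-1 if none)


Input: dddececcad
Character frequencies:
  'a': 1
  'c': 3
  'd': 4
  'e': 2
Scanning left to right for freq == 1:
  Position 0 ('d'): freq=4, skip
  Position 1 ('d'): freq=4, skip
  Position 2 ('d'): freq=4, skip
  Position 3 ('e'): freq=2, skip
  Position 4 ('c'): freq=3, skip
  Position 5 ('e'): freq=2, skip
  Position 6 ('c'): freq=3, skip
  Position 7 ('c'): freq=3, skip
  Position 8 ('a'): unique! => answer = 8

8


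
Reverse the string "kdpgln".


Input: kdpgln
Reading characters right to left:
  Position 5: 'n'
  Position 4: 'l'
  Position 3: 'g'
  Position 2: 'p'
  Position 1: 'd'
  Position 0: 'k'
Reversed: nlgpdk

nlgpdk


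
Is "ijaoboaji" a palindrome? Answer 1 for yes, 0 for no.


Input: ijaoboaji
Reversed: ijaoboaji
  Compare pos 0 ('i') with pos 8 ('i'): match
  Compare pos 1 ('j') with pos 7 ('j'): match
  Compare pos 2 ('a') with pos 6 ('a'): match
  Compare pos 3 ('o') with pos 5 ('o'): match
Result: palindrome

1


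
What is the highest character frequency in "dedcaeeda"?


Input: dedcaeeda
Character counts:
  'a': 2
  'c': 1
  'd': 3
  'e': 3
Maximum frequency: 3

3


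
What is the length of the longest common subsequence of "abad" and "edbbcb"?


LCS of "abad" and "edbbcb"
DP table:
           e    d    b    b    c    b
      0    0    0    0    0    0    0
  a   0    0    0    0    0    0    0
  b   0    0    0    1    1    1    1
  a   0    0    0    1    1    1    1
  d   0    0    1    1    1    1    1
LCS length = dp[4][6] = 1

1


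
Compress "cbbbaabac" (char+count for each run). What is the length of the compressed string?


Input: cbbbaabac
Runs:
  'c' x 1 => "c1"
  'b' x 3 => "b3"
  'a' x 2 => "a2"
  'b' x 1 => "b1"
  'a' x 1 => "a1"
  'c' x 1 => "c1"
Compressed: "c1b3a2b1a1c1"
Compressed length: 12

12


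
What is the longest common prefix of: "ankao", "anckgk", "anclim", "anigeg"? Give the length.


Words: ankao, anckgk, anclim, anigeg
  Position 0: all 'a' => match
  Position 1: all 'n' => match
  Position 2: ('k', 'c', 'c', 'i') => mismatch, stop
LCP = "an" (length 2)

2


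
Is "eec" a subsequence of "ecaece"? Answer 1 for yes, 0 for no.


Check if "eec" is a subsequence of "ecaece"
Greedy scan:
  Position 0 ('e'): matches sub[0] = 'e'
  Position 1 ('c'): no match needed
  Position 2 ('a'): no match needed
  Position 3 ('e'): matches sub[1] = 'e'
  Position 4 ('c'): matches sub[2] = 'c'
  Position 5 ('e'): no match needed
All 3 characters matched => is a subsequence

1


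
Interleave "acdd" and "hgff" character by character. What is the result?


Interleaving "acdd" and "hgff":
  Position 0: 'a' from first, 'h' from second => "ah"
  Position 1: 'c' from first, 'g' from second => "cg"
  Position 2: 'd' from first, 'f' from second => "df"
  Position 3: 'd' from first, 'f' from second => "df"
Result: ahcgdfdf

ahcgdfdf


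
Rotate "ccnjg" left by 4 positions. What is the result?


Input: "ccnjg", rotate left by 4
First 4 characters: "ccnj"
Remaining characters: "g"
Concatenate remaining + first: "g" + "ccnj" = "gccnj"

gccnj


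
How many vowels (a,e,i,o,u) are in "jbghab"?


Input: jbghab
Checking each character:
  'j' at position 0: consonant
  'b' at position 1: consonant
  'g' at position 2: consonant
  'h' at position 3: consonant
  'a' at position 4: vowel (running total: 1)
  'b' at position 5: consonant
Total vowels: 1

1


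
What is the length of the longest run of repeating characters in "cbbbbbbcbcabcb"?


Input: "cbbbbbbcbcabcb"
Scanning for longest run:
  Position 1 ('b'): new char, reset run to 1
  Position 2 ('b'): continues run of 'b', length=2
  Position 3 ('b'): continues run of 'b', length=3
  Position 4 ('b'): continues run of 'b', length=4
  Position 5 ('b'): continues run of 'b', length=5
  Position 6 ('b'): continues run of 'b', length=6
  Position 7 ('c'): new char, reset run to 1
  Position 8 ('b'): new char, reset run to 1
  Position 9 ('c'): new char, reset run to 1
  Position 10 ('a'): new char, reset run to 1
  Position 11 ('b'): new char, reset run to 1
  Position 12 ('c'): new char, reset run to 1
  Position 13 ('b'): new char, reset run to 1
Longest run: 'b' with length 6

6


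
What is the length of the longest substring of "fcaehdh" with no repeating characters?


Input: "fcaehdh"
Sliding window (track last position of each char):
  Position 0 ('f'): window [0,0] length 1 -- new best
  Position 1 ('c'): window [0,1] length 2 -- new best
  Position 2 ('a'): window [0,2] length 3 -- new best
  Position 3 ('e'): window [0,3] length 4 -- new best
  Position 4 ('h'): window [0,4] length 5 -- new best
  Position 5 ('d'): window [0,5] length 6 -- new best
  Position 6 ('h'): repeat (last at 4), move window start to 5
  Position 6 ('h'): window [5,6] length 2
Longest substring with no repeats: "fcaehd" with length 6

6


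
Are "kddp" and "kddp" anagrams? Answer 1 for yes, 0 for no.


Strings: "kddp", "kddp"
Sorted first:  ddkp
Sorted second: ddkp
Sorted forms match => anagrams

1


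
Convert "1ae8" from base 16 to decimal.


Input: "1ae8" in base 16
Positional expansion:
  Digit '1' (value 1) x 16^3 = 4096
  Digit 'a' (value 10) x 16^2 = 2560
  Digit 'e' (value 14) x 16^1 = 224
  Digit '8' (value 8) x 16^0 = 8
Sum = 6888

6888


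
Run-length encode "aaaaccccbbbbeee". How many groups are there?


Input: aaaaccccbbbbeee
Scanning for consecutive runs:
  Group 1: 'a' x 4 (positions 0-3)
  Group 2: 'c' x 4 (positions 4-7)
  Group 3: 'b' x 4 (positions 8-11)
  Group 4: 'e' x 3 (positions 12-14)
Total groups: 4

4


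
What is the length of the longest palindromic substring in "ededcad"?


Input: "ededcad"
Checking substrings for palindromes:
  [0:3] "ede" (len 3) => palindrome
  [1:4] "ded" (len 3) => palindrome
Longest palindromic substring: "ede" with length 3

3


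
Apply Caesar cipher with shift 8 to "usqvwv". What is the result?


Caesar cipher: shift "usqvwv" by 8
  'u' (pos 20) + 8 = pos 2 = 'c'
  's' (pos 18) + 8 = pos 0 = 'a'
  'q' (pos 16) + 8 = pos 24 = 'y'
  'v' (pos 21) + 8 = pos 3 = 'd'
  'w' (pos 22) + 8 = pos 4 = 'e'
  'v' (pos 21) + 8 = pos 3 = 'd'
Result: cayded

cayded


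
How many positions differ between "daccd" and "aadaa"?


Comparing "daccd" and "aadaa" position by position:
  Position 0: 'd' vs 'a' => DIFFER
  Position 1: 'a' vs 'a' => same
  Position 2: 'c' vs 'd' => DIFFER
  Position 3: 'c' vs 'a' => DIFFER
  Position 4: 'd' vs 'a' => DIFFER
Positions that differ: 4

4


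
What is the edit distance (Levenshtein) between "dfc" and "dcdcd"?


Computing edit distance: "dfc" -> "dcdcd"
DP table:
           d    c    d    c    d
      0    1    2    3    4    5
  d   1    0    1    2    3    4
  f   2    1    1    2    3    4
  c   3    2    1    2    2    3
Edit distance = dp[3][5] = 3

3


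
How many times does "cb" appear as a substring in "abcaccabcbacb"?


Searching for "cb" in "abcaccabcbacb"
Scanning each position:
  Position 0: "ab" => no
  Position 1: "bc" => no
  Position 2: "ca" => no
  Position 3: "ac" => no
  Position 4: "cc" => no
  Position 5: "ca" => no
  Position 6: "ab" => no
  Position 7: "bc" => no
  Position 8: "cb" => MATCH
  Position 9: "ba" => no
  Position 10: "ac" => no
  Position 11: "cb" => MATCH
Total occurrences: 2

2


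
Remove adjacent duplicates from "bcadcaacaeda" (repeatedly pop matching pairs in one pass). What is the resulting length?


Input: bcadcaacaeda
Stack-based adjacent duplicate removal:
  Read 'b': push. Stack: b
  Read 'c': push. Stack: bc
  Read 'a': push. Stack: bca
  Read 'd': push. Stack: bcad
  Read 'c': push. Stack: bcadc
  Read 'a': push. Stack: bcadca
  Read 'a': matches stack top 'a' => pop. Stack: bcadc
  Read 'c': matches stack top 'c' => pop. Stack: bcad
  Read 'a': push. Stack: bcada
  Read 'e': push. Stack: bcadae
  Read 'd': push. Stack: bcadaed
  Read 'a': push. Stack: bcadaeda
Final stack: "bcadaeda" (length 8)

8
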